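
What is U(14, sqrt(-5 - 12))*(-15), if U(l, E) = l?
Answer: -210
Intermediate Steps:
U(14, sqrt(-5 - 12))*(-15) = 14*(-15) = -210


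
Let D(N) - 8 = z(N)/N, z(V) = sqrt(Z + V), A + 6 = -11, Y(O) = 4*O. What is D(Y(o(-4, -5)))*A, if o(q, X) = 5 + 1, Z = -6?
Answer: -136 - 17*sqrt(2)/8 ≈ -139.01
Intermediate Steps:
o(q, X) = 6
A = -17 (A = -6 - 11 = -17)
z(V) = sqrt(-6 + V)
D(N) = 8 + sqrt(-6 + N)/N
D(Y(o(-4, -5)))*A = (8 + sqrt(-6 + 4*6)/((4*6)))*(-17) = (8 + sqrt(-6 + 24)/24)*(-17) = (8 + sqrt(18)/24)*(-17) = (8 + (3*sqrt(2))/24)*(-17) = (8 + sqrt(2)/8)*(-17) = -136 - 17*sqrt(2)/8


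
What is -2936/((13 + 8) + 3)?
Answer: -367/3 ≈ -122.33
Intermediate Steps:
-2936/((13 + 8) + 3) = -2936/(21 + 3) = -2936/24 = (1/24)*(-2936) = -367/3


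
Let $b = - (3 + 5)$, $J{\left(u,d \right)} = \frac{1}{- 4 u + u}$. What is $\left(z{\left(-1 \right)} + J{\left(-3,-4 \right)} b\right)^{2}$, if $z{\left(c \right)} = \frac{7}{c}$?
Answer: $\frac{5041}{81} \approx 62.235$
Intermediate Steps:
$J{\left(u,d \right)} = - \frac{1}{3 u}$ ($J{\left(u,d \right)} = \frac{1}{\left(-3\right) u} = - \frac{1}{3 u}$)
$b = -8$ ($b = \left(-1\right) 8 = -8$)
$\left(z{\left(-1 \right)} + J{\left(-3,-4 \right)} b\right)^{2} = \left(\frac{7}{-1} + - \frac{1}{3 \left(-3\right)} \left(-8\right)\right)^{2} = \left(7 \left(-1\right) + \left(- \frac{1}{3}\right) \left(- \frac{1}{3}\right) \left(-8\right)\right)^{2} = \left(-7 + \frac{1}{9} \left(-8\right)\right)^{2} = \left(-7 - \frac{8}{9}\right)^{2} = \left(- \frac{71}{9}\right)^{2} = \frac{5041}{81}$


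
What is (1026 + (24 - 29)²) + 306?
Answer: 1357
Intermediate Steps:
(1026 + (24 - 29)²) + 306 = (1026 + (-5)²) + 306 = (1026 + 25) + 306 = 1051 + 306 = 1357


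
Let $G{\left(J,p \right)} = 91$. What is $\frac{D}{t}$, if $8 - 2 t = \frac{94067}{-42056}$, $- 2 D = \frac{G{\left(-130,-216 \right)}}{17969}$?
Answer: $- \frac{546728}{1105132005} \approx -0.00049472$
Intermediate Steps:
$D = - \frac{13}{5134}$ ($D = - \frac{91 \cdot \frac{1}{17969}}{2} = \left(- \frac{1}{2}\right) \frac{13}{2567} = - \frac{13}{5134} \approx -0.0025321$)
$t = \frac{430515}{84112}$ ($t = 4 - \frac{94067 \frac{1}{-42056}}{2} = 4 - \frac{94067 \left(- \frac{1}{42056}\right)}{2} = 4 - - \frac{94067}{84112} = 4 + \frac{94067}{84112} = \frac{430515}{84112} \approx 5.1184$)
$\frac{D}{t} = - \frac{13}{5134 \cdot \frac{430515}{84112}} = \left(- \frac{13}{5134}\right) \frac{84112}{430515} = - \frac{546728}{1105132005}$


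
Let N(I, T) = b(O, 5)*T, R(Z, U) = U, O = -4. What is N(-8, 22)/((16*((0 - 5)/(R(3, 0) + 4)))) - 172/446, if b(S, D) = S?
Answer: 4476/1115 ≈ 4.0144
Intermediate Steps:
N(I, T) = -4*T
N(-8, 22)/((16*((0 - 5)/(R(3, 0) + 4)))) - 172/446 = (-4*22)/((16*((0 - 5)/(0 + 4)))) - 172/446 = -88/(16*(-5/4)) - 172*1/446 = -88/(16*(-5*¼)) - 86/223 = -88/(16*(-5/4)) - 86/223 = -88/(-20) - 86/223 = -88*(-1/20) - 86/223 = 22/5 - 86/223 = 4476/1115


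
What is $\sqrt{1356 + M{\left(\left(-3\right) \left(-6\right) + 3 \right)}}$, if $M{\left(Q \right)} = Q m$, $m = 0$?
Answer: $2 \sqrt{339} \approx 36.824$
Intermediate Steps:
$M{\left(Q \right)} = 0$ ($M{\left(Q \right)} = Q 0 = 0$)
$\sqrt{1356 + M{\left(\left(-3\right) \left(-6\right) + 3 \right)}} = \sqrt{1356 + 0} = \sqrt{1356} = 2 \sqrt{339}$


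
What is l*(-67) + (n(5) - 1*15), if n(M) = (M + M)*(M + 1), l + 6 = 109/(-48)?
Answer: 28759/48 ≈ 599.15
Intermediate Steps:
l = -397/48 (l = -6 + 109/(-48) = -6 + 109*(-1/48) = -6 - 109/48 = -397/48 ≈ -8.2708)
n(M) = 2*M*(1 + M) (n(M) = (2*M)*(1 + M) = 2*M*(1 + M))
l*(-67) + (n(5) - 1*15) = -397/48*(-67) + (2*5*(1 + 5) - 1*15) = 26599/48 + (2*5*6 - 15) = 26599/48 + (60 - 15) = 26599/48 + 45 = 28759/48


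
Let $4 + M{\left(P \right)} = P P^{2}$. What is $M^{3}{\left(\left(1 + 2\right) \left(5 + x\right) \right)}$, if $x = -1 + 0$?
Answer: $5124031424$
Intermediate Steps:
$x = -1$
$M{\left(P \right)} = -4 + P^{3}$ ($M{\left(P \right)} = -4 + P P^{2} = -4 + P^{3}$)
$M^{3}{\left(\left(1 + 2\right) \left(5 + x\right) \right)} = \left(-4 + \left(\left(1 + 2\right) \left(5 - 1\right)\right)^{3}\right)^{3} = \left(-4 + \left(3 \cdot 4\right)^{3}\right)^{3} = \left(-4 + 12^{3}\right)^{3} = \left(-4 + 1728\right)^{3} = 1724^{3} = 5124031424$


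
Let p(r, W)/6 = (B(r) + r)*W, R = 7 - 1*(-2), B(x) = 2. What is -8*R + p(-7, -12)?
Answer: 288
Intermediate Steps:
R = 9 (R = 7 + 2 = 9)
p(r, W) = 6*W*(2 + r) (p(r, W) = 6*((2 + r)*W) = 6*(W*(2 + r)) = 6*W*(2 + r))
-8*R + p(-7, -12) = -8*9 + 6*(-12)*(2 - 7) = -72 + 6*(-12)*(-5) = -72 + 360 = 288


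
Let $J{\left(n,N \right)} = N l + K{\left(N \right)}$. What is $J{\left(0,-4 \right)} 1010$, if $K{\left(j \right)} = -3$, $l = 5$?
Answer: $-23230$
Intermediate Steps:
$J{\left(n,N \right)} = -3 + 5 N$ ($J{\left(n,N \right)} = N 5 - 3 = 5 N - 3 = -3 + 5 N$)
$J{\left(0,-4 \right)} 1010 = \left(-3 + 5 \left(-4\right)\right) 1010 = \left(-3 - 20\right) 1010 = \left(-23\right) 1010 = -23230$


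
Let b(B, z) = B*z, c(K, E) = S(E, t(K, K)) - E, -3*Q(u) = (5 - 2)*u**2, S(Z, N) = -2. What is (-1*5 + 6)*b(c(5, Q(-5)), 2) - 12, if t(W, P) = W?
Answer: 34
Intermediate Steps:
Q(u) = -u**2 (Q(u) = -(5 - 2)*u**2/3 = -u**2)
c(K, E) = -2 - E
(-1*5 + 6)*b(c(5, Q(-5)), 2) - 12 = (-1*5 + 6)*((-2 - (-1)*(-5)**2)*2) - 12 = (-5 + 6)*((-2 - (-1)*25)*2) - 12 = 1*((-2 - 1*(-25))*2) - 12 = 1*((-2 + 25)*2) - 12 = 1*(23*2) - 12 = 1*46 - 12 = 46 - 12 = 34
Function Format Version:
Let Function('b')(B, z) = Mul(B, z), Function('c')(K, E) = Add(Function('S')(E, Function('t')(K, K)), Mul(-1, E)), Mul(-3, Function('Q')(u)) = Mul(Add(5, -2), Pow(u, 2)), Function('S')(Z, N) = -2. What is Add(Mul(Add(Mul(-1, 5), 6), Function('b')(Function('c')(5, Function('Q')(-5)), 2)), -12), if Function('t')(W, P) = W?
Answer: 34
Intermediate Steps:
Function('Q')(u) = Mul(-1, Pow(u, 2)) (Function('Q')(u) = Mul(Rational(-1, 3), Mul(Add(5, -2), Pow(u, 2))) = Mul(Rational(-1, 3), Mul(3, Pow(u, 2))) = Mul(-1, Pow(u, 2)))
Function('c')(K, E) = Add(-2, Mul(-1, E))
Add(Mul(Add(Mul(-1, 5), 6), Function('b')(Function('c')(5, Function('Q')(-5)), 2)), -12) = Add(Mul(Add(Mul(-1, 5), 6), Mul(Add(-2, Mul(-1, Mul(-1, Pow(-5, 2)))), 2)), -12) = Add(Mul(Add(-5, 6), Mul(Add(-2, Mul(-1, Mul(-1, 25))), 2)), -12) = Add(Mul(1, Mul(Add(-2, Mul(-1, -25)), 2)), -12) = Add(Mul(1, Mul(Add(-2, 25), 2)), -12) = Add(Mul(1, Mul(23, 2)), -12) = Add(Mul(1, 46), -12) = Add(46, -12) = 34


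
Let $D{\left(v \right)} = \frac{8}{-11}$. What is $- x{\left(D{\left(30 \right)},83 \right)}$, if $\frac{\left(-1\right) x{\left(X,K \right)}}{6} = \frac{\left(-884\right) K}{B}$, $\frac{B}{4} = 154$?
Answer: $- \frac{55029}{77} \approx -714.66$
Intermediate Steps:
$B = 616$ ($B = 4 \cdot 154 = 616$)
$D{\left(v \right)} = - \frac{8}{11}$ ($D{\left(v \right)} = 8 \left(- \frac{1}{11}\right) = - \frac{8}{11}$)
$x{\left(X,K \right)} = \frac{663 K}{77}$ ($x{\left(X,K \right)} = - 6 \frac{\left(-884\right) K}{616} = - 6 - 884 K \frac{1}{616} = - 6 \left(- \frac{221 K}{154}\right) = \frac{663 K}{77}$)
$- x{\left(D{\left(30 \right)},83 \right)} = - \frac{663 \cdot 83}{77} = \left(-1\right) \frac{55029}{77} = - \frac{55029}{77}$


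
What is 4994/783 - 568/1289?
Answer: 5992522/1009287 ≈ 5.9374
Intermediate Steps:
4994/783 - 568/1289 = 5992522/1009287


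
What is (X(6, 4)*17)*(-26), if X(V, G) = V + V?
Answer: -5304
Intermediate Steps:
X(V, G) = 2*V
(X(6, 4)*17)*(-26) = ((2*6)*17)*(-26) = (12*17)*(-26) = 204*(-26) = -5304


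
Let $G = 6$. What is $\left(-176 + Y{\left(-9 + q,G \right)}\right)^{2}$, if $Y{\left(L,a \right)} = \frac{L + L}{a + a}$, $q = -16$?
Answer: $\frac{1168561}{36} \approx 32460.0$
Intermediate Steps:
$Y{\left(L,a \right)} = \frac{L}{a}$ ($Y{\left(L,a \right)} = \frac{2 L}{2 a} = 2 L \frac{1}{2 a} = \frac{L}{a}$)
$\left(-176 + Y{\left(-9 + q,G \right)}\right)^{2} = \left(-176 + \frac{-9 - 16}{6}\right)^{2} = \left(-176 - \frac{25}{6}\right)^{2} = \left(- \frac{1081}{6}\right)^{2} = \frac{1168561}{36}$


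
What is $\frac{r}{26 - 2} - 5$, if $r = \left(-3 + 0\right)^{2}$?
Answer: $- \frac{37}{8} \approx -4.625$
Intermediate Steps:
$r = 9$ ($r = \left(-3\right)^{2} = 9$)
$\frac{r}{26 - 2} - 5 = \frac{9}{26 - 2} - 5 = \frac{9}{24} - 5 = 9 \cdot \frac{1}{24} - 5 = \frac{3}{8} - 5 = - \frac{37}{8}$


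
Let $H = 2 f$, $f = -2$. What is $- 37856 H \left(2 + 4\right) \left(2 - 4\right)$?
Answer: $-1817088$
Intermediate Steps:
$H = -4$ ($H = 2 \left(-2\right) = -4$)
$- 37856 H \left(2 + 4\right) \left(2 - 4\right) = - 37856 \left(- 4 \left(2 + 4\right) \left(2 - 4\right)\right) = - 37856 \left(- 4 \cdot 6 \left(-2\right)\right) = - 37856 \left(\left(-4\right) \left(-12\right)\right) = \left(-37856\right) 48 = -1817088$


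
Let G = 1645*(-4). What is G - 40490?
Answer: -47070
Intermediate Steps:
G = -6580
G - 40490 = -6580 - 40490 = -47070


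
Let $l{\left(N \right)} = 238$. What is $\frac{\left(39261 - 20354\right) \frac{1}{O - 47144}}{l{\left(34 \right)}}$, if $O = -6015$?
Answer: $- \frac{2701}{1807406} \approx -0.0014944$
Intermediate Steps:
$\frac{\left(39261 - 20354\right) \frac{1}{O - 47144}}{l{\left(34 \right)}} = \frac{\left(39261 - 20354\right) \frac{1}{-6015 - 47144}}{238} = \frac{18907}{-53159} \cdot \frac{1}{238} = 18907 \left(- \frac{1}{53159}\right) \frac{1}{238} = \left(- \frac{18907}{53159}\right) \frac{1}{238} = - \frac{2701}{1807406}$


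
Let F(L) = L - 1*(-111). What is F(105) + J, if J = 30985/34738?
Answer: 7534393/34738 ≈ 216.89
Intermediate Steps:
F(L) = 111 + L (F(L) = L + 111 = 111 + L)
J = 30985/34738 (J = 30985*(1/34738) = 30985/34738 ≈ 0.89196)
F(105) + J = (111 + 105) + 30985/34738 = 216 + 30985/34738 = 7534393/34738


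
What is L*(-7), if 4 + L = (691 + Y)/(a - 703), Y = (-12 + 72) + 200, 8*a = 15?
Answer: 210308/5609 ≈ 37.495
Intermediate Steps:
a = 15/8 (a = (⅛)*15 = 15/8 ≈ 1.8750)
Y = 260 (Y = 60 + 200 = 260)
L = -30044/5609 (L = -4 + (691 + 260)/(15/8 - 703) = -4 + 951/(-5609/8) = -4 + 951*(-8/5609) = -4 - 7608/5609 = -30044/5609 ≈ -5.3564)
L*(-7) = -30044/5609*(-7) = 210308/5609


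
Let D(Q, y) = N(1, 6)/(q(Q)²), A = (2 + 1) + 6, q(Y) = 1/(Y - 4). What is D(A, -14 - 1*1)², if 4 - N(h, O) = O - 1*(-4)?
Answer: 22500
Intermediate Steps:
q(Y) = 1/(-4 + Y)
A = 9 (A = 3 + 6 = 9)
N(h, O) = -O (N(h, O) = 4 - (O - 1*(-4)) = 4 - (O + 4) = 4 - (4 + O) = 4 + (-4 - O) = -O)
D(Q, y) = -6*(-4 + Q)² (D(Q, y) = (-1*6)/((1/(-4 + Q))²) = -6*(-4 + Q)²)
D(A, -14 - 1*1)² = (-6*(-4 + 9)²)² = (-6*5²)² = (-6*25)² = (-150)² = 22500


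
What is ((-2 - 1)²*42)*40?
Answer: 15120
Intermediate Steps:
((-2 - 1)²*42)*40 = ((-3)²*42)*40 = (9*42)*40 = 378*40 = 15120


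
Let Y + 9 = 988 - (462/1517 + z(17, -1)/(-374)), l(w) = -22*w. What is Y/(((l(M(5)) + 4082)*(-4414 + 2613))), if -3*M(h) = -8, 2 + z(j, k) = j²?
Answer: -1667118219/12333267919060 ≈ -0.00013517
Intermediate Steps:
z(j, k) = -2 + j²
M(h) = 8/3 (M(h) = -⅓*(-8) = 8/3)
Y = 555706073/567358 (Y = -9 + (988 - (462/1517 + (-2 + 17²)/(-374))) = -9 + (988 - (462*(1/1517) + (-2 + 289)*(-1/374))) = -9 + (988 - (462/1517 + 287*(-1/374))) = -9 + (988 - (462/1517 - 287/374)) = -9 + (988 - 1*(-262591/567358)) = -9 + (988 + 262591/567358) = -9 + 560812295/567358 = 555706073/567358 ≈ 979.46)
Y/(((l(M(5)) + 4082)*(-4414 + 2613))) = 555706073/(567358*(((-22*8/3 + 4082)*(-4414 + 2613)))) = 555706073/(567358*(((-176/3 + 4082)*(-1801)))) = 555706073/(567358*(((12070/3)*(-1801)))) = 555706073/(567358*(-21738070/3)) = (555706073/567358)*(-3/21738070) = -1667118219/12333267919060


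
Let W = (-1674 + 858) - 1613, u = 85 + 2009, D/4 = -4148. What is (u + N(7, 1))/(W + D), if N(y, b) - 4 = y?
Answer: -2105/19021 ≈ -0.11067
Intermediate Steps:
N(y, b) = 4 + y
D = -16592 (D = 4*(-4148) = -16592)
u = 2094
W = -2429 (W = -816 - 1613 = -2429)
(u + N(7, 1))/(W + D) = (2094 + (4 + 7))/(-2429 - 16592) = (2094 + 11)/(-19021) = 2105*(-1/19021) = -2105/19021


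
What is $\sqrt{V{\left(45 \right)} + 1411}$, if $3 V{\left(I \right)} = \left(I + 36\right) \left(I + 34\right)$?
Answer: $2 \sqrt{886} \approx 59.531$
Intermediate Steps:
$V{\left(I \right)} = \frac{\left(34 + I\right) \left(36 + I\right)}{3}$ ($V{\left(I \right)} = \frac{\left(I + 36\right) \left(I + 34\right)}{3} = \frac{\left(36 + I\right) \left(34 + I\right)}{3} = \frac{\left(34 + I\right) \left(36 + I\right)}{3}$)
$\sqrt{V{\left(45 \right)} + 1411} = \sqrt{\left(408 + \frac{45^{2}}{3} + \frac{70}{3} \cdot 45\right) + 1411} = \sqrt{\left(408 + \frac{1}{3} \cdot 2025 + 1050\right) + 1411} = \sqrt{\left(408 + 675 + 1050\right) + 1411} = \sqrt{2133 + 1411} = \sqrt{3544} = 2 \sqrt{886}$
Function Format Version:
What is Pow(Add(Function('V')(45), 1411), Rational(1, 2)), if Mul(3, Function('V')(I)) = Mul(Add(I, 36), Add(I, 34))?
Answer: Mul(2, Pow(886, Rational(1, 2))) ≈ 59.531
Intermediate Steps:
Function('V')(I) = Mul(Rational(1, 3), Add(34, I), Add(36, I)) (Function('V')(I) = Mul(Rational(1, 3), Mul(Add(I, 36), Add(I, 34))) = Mul(Rational(1, 3), Mul(Add(36, I), Add(34, I))) = Mul(Rational(1, 3), Mul(Add(34, I), Add(36, I))) = Mul(Rational(1, 3), Add(34, I), Add(36, I)))
Pow(Add(Function('V')(45), 1411), Rational(1, 2)) = Pow(Add(Add(408, Mul(Rational(1, 3), Pow(45, 2)), Mul(Rational(70, 3), 45)), 1411), Rational(1, 2)) = Pow(Add(Add(408, Mul(Rational(1, 3), 2025), 1050), 1411), Rational(1, 2)) = Pow(Add(Add(408, 675, 1050), 1411), Rational(1, 2)) = Pow(Add(2133, 1411), Rational(1, 2)) = Pow(3544, Rational(1, 2)) = Mul(2, Pow(886, Rational(1, 2)))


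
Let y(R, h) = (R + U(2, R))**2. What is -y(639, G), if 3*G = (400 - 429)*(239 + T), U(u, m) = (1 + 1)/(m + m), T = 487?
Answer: -166726855684/408321 ≈ -4.0832e+5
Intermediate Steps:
U(u, m) = 1/m (U(u, m) = 2/((2*m)) = 2*(1/(2*m)) = 1/m)
G = -7018 (G = ((400 - 429)*(239 + 487))/3 = (-29*726)/3 = (1/3)*(-21054) = -7018)
y(R, h) = (R + 1/R)**2
-y(639, G) = -(1 + 639**2)**2/639**2 = -(1 + 408321)**2/408321 = -408322**2/408321 = -166726855684/408321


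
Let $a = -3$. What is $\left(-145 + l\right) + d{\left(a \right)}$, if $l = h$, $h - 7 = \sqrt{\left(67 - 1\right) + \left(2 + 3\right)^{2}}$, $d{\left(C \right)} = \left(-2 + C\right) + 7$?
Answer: $-136 + \sqrt{91} \approx -126.46$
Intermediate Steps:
$d{\left(C \right)} = 5 + C$
$h = 7 + \sqrt{91}$ ($h = 7 + \sqrt{\left(67 - 1\right) + \left(2 + 3\right)^{2}} = 7 + \sqrt{66 + 5^{2}} = 7 + \sqrt{66 + 25} = 7 + \sqrt{91} \approx 16.539$)
$l = 7 + \sqrt{91} \approx 16.539$
$\left(-145 + l\right) + d{\left(a \right)} = \left(-145 + \left(7 + \sqrt{91}\right)\right) + \left(5 - 3\right) = \left(-138 + \sqrt{91}\right) + 2 = -136 + \sqrt{91}$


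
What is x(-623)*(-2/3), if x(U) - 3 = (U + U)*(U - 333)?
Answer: -2382358/3 ≈ -7.9412e+5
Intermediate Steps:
x(U) = 3 + 2*U*(-333 + U) (x(U) = 3 + (U + U)*(U - 333) = 3 + (2*U)*(-333 + U) = 3 + 2*U*(-333 + U))
x(-623)*(-2/3) = (3 - 666*(-623) + 2*(-623)²)*(-2/3) = (3 + 414918 + 2*388129)*(-2*⅓) = (3 + 414918 + 776258)*(-⅔) = 1191179*(-⅔) = -2382358/3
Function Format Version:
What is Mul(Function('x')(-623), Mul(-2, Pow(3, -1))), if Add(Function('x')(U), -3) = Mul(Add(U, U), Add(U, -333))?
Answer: Rational(-2382358, 3) ≈ -7.9412e+5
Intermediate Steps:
Function('x')(U) = Add(3, Mul(2, U, Add(-333, U))) (Function('x')(U) = Add(3, Mul(Add(U, U), Add(U, -333))) = Add(3, Mul(Mul(2, U), Add(-333, U))) = Add(3, Mul(2, U, Add(-333, U))))
Mul(Function('x')(-623), Mul(-2, Pow(3, -1))) = Mul(Add(3, Mul(-666, -623), Mul(2, Pow(-623, 2))), Mul(-2, Pow(3, -1))) = Mul(Add(3, 414918, Mul(2, 388129)), Mul(-2, Rational(1, 3))) = Mul(Add(3, 414918, 776258), Rational(-2, 3)) = Mul(1191179, Rational(-2, 3)) = Rational(-2382358, 3)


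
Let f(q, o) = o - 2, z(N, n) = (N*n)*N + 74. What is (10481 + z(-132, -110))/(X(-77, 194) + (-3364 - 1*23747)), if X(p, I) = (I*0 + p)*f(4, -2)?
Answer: 1906085/26803 ≈ 71.115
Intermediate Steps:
z(N, n) = 74 + n*N² (z(N, n) = n*N² + 74 = 74 + n*N²)
f(q, o) = -2 + o
X(p, I) = -4*p (X(p, I) = (I*0 + p)*(-2 - 2) = (0 + p)*(-4) = p*(-4) = -4*p)
(10481 + z(-132, -110))/(X(-77, 194) + (-3364 - 1*23747)) = (10481 + (74 - 110*(-132)²))/(-4*(-77) + (-3364 - 1*23747)) = (10481 + (74 - 110*17424))/(308 + (-3364 - 23747)) = (10481 + (74 - 1916640))/(308 - 27111) = (10481 - 1916566)/(-26803) = -1906085*(-1/26803) = 1906085/26803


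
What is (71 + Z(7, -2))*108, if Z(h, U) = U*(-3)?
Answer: 8316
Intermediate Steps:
Z(h, U) = -3*U
(71 + Z(7, -2))*108 = (71 - 3*(-2))*108 = (71 + 6)*108 = 77*108 = 8316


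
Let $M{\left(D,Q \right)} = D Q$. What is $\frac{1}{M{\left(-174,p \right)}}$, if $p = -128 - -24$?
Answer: $\frac{1}{18096} \approx 5.5261 \cdot 10^{-5}$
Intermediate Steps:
$p = -104$ ($p = -128 + 24 = -104$)
$\frac{1}{M{\left(-174,p \right)}} = \frac{1}{\left(-174\right) \left(-104\right)} = \frac{1}{18096}$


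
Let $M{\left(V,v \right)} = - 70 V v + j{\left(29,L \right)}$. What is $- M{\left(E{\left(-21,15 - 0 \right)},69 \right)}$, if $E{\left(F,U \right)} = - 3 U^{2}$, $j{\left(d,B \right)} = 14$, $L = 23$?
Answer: $-3260264$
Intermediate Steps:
$M{\left(V,v \right)} = 14 - 70 V v$ ($M{\left(V,v \right)} = - 70 V v + 14 = 14 - 70 V v$)
$- M{\left(E{\left(-21,15 - 0 \right)},69 \right)} = - (14 - 70 \left(- 3 \left(15 - 0\right)^{2}\right) 69) = - (14 - 70 \left(- 3 \left(15 + 0\right)^{2}\right) 69) = - (14 - 70 \left(- 3 \cdot 15^{2}\right) 69) = - (14 - 70 \left(\left(-3\right) 225\right) 69) = - (14 - \left(-47250\right) 69) = - (14 + 3260250) = \left(-1\right) 3260264 = -3260264$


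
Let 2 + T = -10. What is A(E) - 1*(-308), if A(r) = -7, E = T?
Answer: 301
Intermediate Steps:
T = -12 (T = -2 - 10 = -12)
E = -12
A(E) - 1*(-308) = -7 - 1*(-308) = -7 + 308 = 301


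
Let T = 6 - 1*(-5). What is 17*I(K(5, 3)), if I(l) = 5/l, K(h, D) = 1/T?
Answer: 935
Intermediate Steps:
T = 11 (T = 6 + 5 = 11)
K(h, D) = 1/11
17*I(K(5, 3)) = 17*(5/(1/11)) = 17*(5*11) = 17*55 = 935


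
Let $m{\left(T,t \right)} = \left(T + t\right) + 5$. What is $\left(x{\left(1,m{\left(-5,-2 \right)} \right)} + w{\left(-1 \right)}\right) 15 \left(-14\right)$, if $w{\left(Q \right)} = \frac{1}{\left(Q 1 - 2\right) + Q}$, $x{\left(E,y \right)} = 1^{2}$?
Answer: $- \frac{315}{2} \approx -157.5$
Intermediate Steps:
$m{\left(T,t \right)} = 5 + T + t$
$x{\left(E,y \right)} = 1$
$w{\left(Q \right)} = \frac{1}{-2 + 2 Q}$ ($w{\left(Q \right)} = \frac{1}{\left(Q - 2\right) + Q} = \frac{1}{\left(-2 + Q\right) + Q} = \frac{1}{-2 + 2 Q}$)
$\left(x{\left(1,m{\left(-5,-2 \right)} \right)} + w{\left(-1 \right)}\right) 15 \left(-14\right) = \left(1 + \frac{1}{2 \left(-1 - 1\right)}\right) 15 \left(-14\right) = \left(1 + \frac{1}{2 \left(-2\right)}\right) 15 \left(-14\right) = \left(1 + \frac{1}{2} \left(- \frac{1}{2}\right)\right) 15 \left(-14\right) = \left(1 - \frac{1}{4}\right) 15 \left(-14\right) = \frac{3}{4} \cdot 15 \left(-14\right) = \frac{45}{4} \left(-14\right) = - \frac{315}{2}$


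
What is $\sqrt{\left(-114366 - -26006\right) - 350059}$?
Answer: $i \sqrt{438419} \approx 662.13 i$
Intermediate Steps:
$\sqrt{\left(-114366 - -26006\right) - 350059} = \sqrt{\left(-114366 + 26006\right) - 350059} = \sqrt{-88360 - 350059} = \sqrt{-438419} = i \sqrt{438419}$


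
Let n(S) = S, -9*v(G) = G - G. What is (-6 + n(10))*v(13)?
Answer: 0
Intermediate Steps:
v(G) = 0 (v(G) = -(G - G)/9 = -⅑*0 = 0)
(-6 + n(10))*v(13) = (-6 + 10)*0 = 4*0 = 0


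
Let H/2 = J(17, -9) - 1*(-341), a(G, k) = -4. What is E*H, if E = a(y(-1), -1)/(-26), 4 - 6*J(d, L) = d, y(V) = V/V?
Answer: 4066/39 ≈ 104.26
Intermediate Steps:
y(V) = 1
J(d, L) = ⅔ - d/6
H = 2033/3 (H = 2*((⅔ - ⅙*17) - 1*(-341)) = 2*((⅔ - 17/6) + 341) = 2*(-13/6 + 341) = 2*(2033/6) = 2033/3 ≈ 677.67)
E = 2/13 (E = -4/(-26) = -4*(-1/26) = 2/13 ≈ 0.15385)
E*H = (2/13)*(2033/3) = 4066/39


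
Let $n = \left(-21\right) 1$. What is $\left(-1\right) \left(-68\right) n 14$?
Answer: $-19992$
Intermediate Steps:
$n = -21$
$\left(-1\right) \left(-68\right) n 14 = \left(-1\right) \left(-68\right) \left(-21\right) 14 = 68 \left(-21\right) 14 = \left(-1428\right) 14 = -19992$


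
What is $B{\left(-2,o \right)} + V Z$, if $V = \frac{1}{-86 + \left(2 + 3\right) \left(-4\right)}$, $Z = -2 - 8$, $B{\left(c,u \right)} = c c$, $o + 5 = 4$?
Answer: $\frac{217}{53} \approx 4.0943$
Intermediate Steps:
$o = -1$ ($o = -5 + 4 = -1$)
$B{\left(c,u \right)} = c^{2}$
$Z = -10$ ($Z = -2 - 8 = -10$)
$V = - \frac{1}{106}$ ($V = \frac{1}{-86 + 5 \left(-4\right)} = \frac{1}{-86 - 20} = \frac{1}{-106} = - \frac{1}{106} \approx -0.009434$)
$B{\left(-2,o \right)} + V Z = \left(-2\right)^{2} - - \frac{5}{53} = 4 + \frac{5}{53} = \frac{217}{53}$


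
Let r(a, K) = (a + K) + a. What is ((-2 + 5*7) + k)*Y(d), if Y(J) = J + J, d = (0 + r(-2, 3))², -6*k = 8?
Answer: 190/3 ≈ 63.333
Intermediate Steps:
k = -4/3 (k = -⅙*8 = -4/3 ≈ -1.3333)
r(a, K) = K + 2*a (r(a, K) = (K + a) + a = K + 2*a)
d = 1 (d = (0 + (3 + 2*(-2)))² = (0 + (3 - 4))² = (0 - 1)² = (-1)² = 1)
Y(J) = 2*J
((-2 + 5*7) + k)*Y(d) = ((-2 + 5*7) - 4/3)*(2*1) = ((-2 + 35) - 4/3)*2 = (33 - 4/3)*2 = (95/3)*2 = 190/3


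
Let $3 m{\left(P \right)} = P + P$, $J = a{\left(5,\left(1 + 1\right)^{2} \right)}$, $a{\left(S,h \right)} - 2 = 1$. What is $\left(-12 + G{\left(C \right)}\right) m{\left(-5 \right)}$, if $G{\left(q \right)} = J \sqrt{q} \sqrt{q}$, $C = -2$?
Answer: $60$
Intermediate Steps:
$a{\left(S,h \right)} = 3$ ($a{\left(S,h \right)} = 2 + 1 = 3$)
$J = 3$
$G{\left(q \right)} = 3 q$ ($G{\left(q \right)} = 3 \sqrt{q} \sqrt{q} = 3 q$)
$m{\left(P \right)} = \frac{2 P}{3}$ ($m{\left(P \right)} = \frac{P + P}{3} = \frac{2 P}{3}$)
$\left(-12 + G{\left(C \right)}\right) m{\left(-5 \right)} = \left(-12 + 3 \left(-2\right)\right) \frac{2}{3} \left(-5\right) = \left(-12 - 6\right) \left(- \frac{10}{3}\right) = \left(-18\right) \left(- \frac{10}{3}\right) = 60$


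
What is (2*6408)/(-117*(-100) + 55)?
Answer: 12816/11755 ≈ 1.0903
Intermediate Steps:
(2*6408)/(-117*(-100) + 55) = 12816/(11700 + 55) = 12816/11755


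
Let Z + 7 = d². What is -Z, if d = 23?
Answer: -522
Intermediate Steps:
Z = 522 (Z = -7 + 23² = -7 + 529 = 522)
-Z = -1*522 = -522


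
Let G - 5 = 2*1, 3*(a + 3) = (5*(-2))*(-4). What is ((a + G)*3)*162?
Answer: 8424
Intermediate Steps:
a = 31/3 (a = -3 + ((5*(-2))*(-4))/3 = -3 + (-10*(-4))/3 = -3 + (⅓)*40 = -3 + 40/3 = 31/3 ≈ 10.333)
G = 7 (G = 5 + 2*1 = 5 + 2 = 7)
((a + G)*3)*162 = ((31/3 + 7)*3)*162 = ((52/3)*3)*162 = 52*162 = 8424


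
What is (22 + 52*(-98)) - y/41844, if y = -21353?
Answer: -212295103/41844 ≈ -5073.5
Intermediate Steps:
(22 + 52*(-98)) - y/41844 = (22 + 52*(-98)) - (-21353)/41844 = (22 - 5096) - (-21353)/41844 = -5074 - 1*(-21353/41844) = -5074 + 21353/41844 = -212295103/41844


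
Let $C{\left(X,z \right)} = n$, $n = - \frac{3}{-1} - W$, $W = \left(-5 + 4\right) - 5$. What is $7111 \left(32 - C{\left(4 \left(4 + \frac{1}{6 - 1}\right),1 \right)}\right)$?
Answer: $163553$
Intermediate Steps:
$W = -6$ ($W = -1 - 5 = -6$)
$n = 9$ ($n = - \frac{3}{-1} - -6 = \left(-3\right) \left(-1\right) + 6 = 3 + 6 = 9$)
$C{\left(X,z \right)} = 9$
$7111 \left(32 - C{\left(4 \left(4 + \frac{1}{6 - 1}\right),1 \right)}\right) = 7111 \left(32 - 9\right) = 7111 \cdot 23 = 163553$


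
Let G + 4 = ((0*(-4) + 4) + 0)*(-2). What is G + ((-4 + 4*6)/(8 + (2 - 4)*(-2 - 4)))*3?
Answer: -9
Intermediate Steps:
G = -12 (G = -4 + ((0*(-4) + 4) + 0)*(-2) = -4 + ((0 + 4) + 0)*(-2) = -4 + (4 + 0)*(-2) = -4 + 4*(-2) = -4 - 8 = -12)
G + ((-4 + 4*6)/(8 + (2 - 4)*(-2 - 4)))*3 = -12 + ((-4 + 4*6)/(8 + (2 - 4)*(-2 - 4)))*3 = -12 + ((-4 + 24)/(8 - 2*(-6)))*3 = -12 + (20/(8 + 12))*3 = -12 + (20/20)*3 = -12 + (20*(1/20))*3 = -12 + 1*3 = -12 + 3 = -9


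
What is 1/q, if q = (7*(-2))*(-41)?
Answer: 1/574 ≈ 0.0017422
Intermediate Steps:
q = 574 (q = -14*(-41) = 574)
1/q = 1/574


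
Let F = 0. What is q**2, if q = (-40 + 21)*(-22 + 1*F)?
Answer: 174724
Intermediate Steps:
q = 418 (q = (-40 + 21)*(-22 + 1*0) = -19*(-22 + 0) = -19*(-22) = 418)
q**2 = 418**2 = 174724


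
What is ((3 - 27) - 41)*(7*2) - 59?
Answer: -969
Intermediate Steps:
((3 - 27) - 41)*(7*2) - 59 = (-24 - 41)*14 - 59 = -65*14 - 59 = -910 - 59 = -969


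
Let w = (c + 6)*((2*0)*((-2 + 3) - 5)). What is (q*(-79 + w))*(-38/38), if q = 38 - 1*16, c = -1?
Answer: 1738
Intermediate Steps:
q = 22 (q = 38 - 16 = 22)
w = 0 (w = (-1 + 6)*((2*0)*((-2 + 3) - 5)) = 5*(0*(1 - 5)) = 5*(0*(-4)) = 5*0 = 0)
(q*(-79 + w))*(-38/38) = (22*(-79 + 0))*(-38/38) = (22*(-79))*(-38*1/38) = -1738*(-1) = 1738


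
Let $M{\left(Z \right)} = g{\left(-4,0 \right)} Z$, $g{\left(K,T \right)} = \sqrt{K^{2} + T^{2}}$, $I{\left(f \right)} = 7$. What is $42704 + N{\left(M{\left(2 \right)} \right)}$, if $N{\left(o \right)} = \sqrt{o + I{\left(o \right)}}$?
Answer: $42704 + \sqrt{15} \approx 42708.0$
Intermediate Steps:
$M{\left(Z \right)} = 4 Z$ ($M{\left(Z \right)} = \sqrt{\left(-4\right)^{2} + 0^{2}} Z = \sqrt{16 + 0} Z = \sqrt{16} Z = 4 Z$)
$N{\left(o \right)} = \sqrt{7 + o}$ ($N{\left(o \right)} = \sqrt{o + 7} = \sqrt{7 + o}$)
$42704 + N{\left(M{\left(2 \right)} \right)} = 42704 + \sqrt{7 + 4 \cdot 2} = 42704 + \sqrt{7 + 8} = 42704 + \sqrt{15}$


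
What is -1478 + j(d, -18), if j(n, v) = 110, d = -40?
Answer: -1368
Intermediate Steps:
-1478 + j(d, -18) = -1478 + 110 = -1368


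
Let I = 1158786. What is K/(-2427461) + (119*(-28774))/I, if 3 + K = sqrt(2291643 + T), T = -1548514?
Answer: -4155940149254/1406453911173 - sqrt(743129)/2427461 ≈ -2.9553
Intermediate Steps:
K = -3 + sqrt(743129) (K = -3 + sqrt(2291643 - 1548514) = -3 + sqrt(743129) ≈ 859.05)
K/(-2427461) + (119*(-28774))/I = (-3 + sqrt(743129))/(-2427461) + (119*(-28774))/1158786 = (-3 + sqrt(743129))*(-1/2427461) - 3424106*1/1158786 = (3/2427461 - sqrt(743129)/2427461) - 1712053/579393 = -4155940149254/1406453911173 - sqrt(743129)/2427461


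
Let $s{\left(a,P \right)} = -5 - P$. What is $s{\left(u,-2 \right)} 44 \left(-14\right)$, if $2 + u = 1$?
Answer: $1848$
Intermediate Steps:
$u = -1$ ($u = -2 + 1 = -1$)
$s{\left(u,-2 \right)} 44 \left(-14\right) = \left(-5 - -2\right) 44 \left(-14\right) = \left(-5 + 2\right) 44 \left(-14\right) = \left(-3\right) 44 \left(-14\right) = \left(-132\right) \left(-14\right) = 1848$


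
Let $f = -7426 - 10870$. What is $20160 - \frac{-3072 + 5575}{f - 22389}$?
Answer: $\frac{820212103}{40685} \approx 20160.0$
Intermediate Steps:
$f = -18296$
$20160 - \frac{-3072 + 5575}{f - 22389} = 20160 - \frac{-3072 + 5575}{-18296 - 22389} = 20160 - \frac{2503}{-40685} = 20160 - 2503 \left(- \frac{1}{40685}\right) = 20160 - - \frac{2503}{40685} = 20160 + \frac{2503}{40685} = \frac{820212103}{40685}$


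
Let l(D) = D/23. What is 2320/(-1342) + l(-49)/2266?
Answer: -5499069/3179198 ≈ -1.7297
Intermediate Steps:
l(D) = D/23 (l(D) = D*(1/23) = D/23)
2320/(-1342) + l(-49)/2266 = 2320/(-1342) + ((1/23)*(-49))/2266 = 2320*(-1/1342) - 49/23*1/2266 = -1160/671 - 49/52118 = -5499069/3179198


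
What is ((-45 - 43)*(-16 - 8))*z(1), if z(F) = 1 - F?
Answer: 0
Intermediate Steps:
((-45 - 43)*(-16 - 8))*z(1) = ((-45 - 43)*(-16 - 8))*(1 - 1*1) = (-88*(-24))*(1 - 1) = 2112*0 = 0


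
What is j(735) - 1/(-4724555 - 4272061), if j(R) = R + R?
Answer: 13225025521/8996616 ≈ 1470.0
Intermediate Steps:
j(R) = 2*R
j(735) - 1/(-4724555 - 4272061) = 2*735 - 1/(-4724555 - 4272061) = 1470 - 1/(-8996616) = 1470 - 1*(-1/8996616) = 1470 + 1/8996616 = 13225025521/8996616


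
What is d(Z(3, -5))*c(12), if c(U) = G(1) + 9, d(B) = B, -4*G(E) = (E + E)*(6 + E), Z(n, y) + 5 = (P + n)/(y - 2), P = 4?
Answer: -33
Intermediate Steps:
Z(n, y) = -5 + (4 + n)/(-2 + y) (Z(n, y) = -5 + (4 + n)/(y - 2) = -5 + (4 + n)/(-2 + y))
G(E) = -E*(6 + E)/2 (G(E) = -(E + E)*(6 + E)/4 = -2*E*(6 + E)/4 = -E*(6 + E)/2)
c(U) = 11/2 (c(U) = -½*1*(6 + 1) + 9 = -½*1*7 + 9 = -7/2 + 9 = 11/2)
d(Z(3, -5))*c(12) = ((14 + 3 - 5*(-5))/(-2 - 5))*(11/2) = ((14 + 3 + 25)/(-7))*(11/2) = -⅐*42*(11/2) = -6*11/2 = -33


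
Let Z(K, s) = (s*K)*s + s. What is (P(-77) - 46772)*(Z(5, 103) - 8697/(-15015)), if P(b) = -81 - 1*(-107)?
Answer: -136646591634/55 ≈ -2.4845e+9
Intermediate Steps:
Z(K, s) = s + K*s² (Z(K, s) = (K*s)*s + s = K*s² + s = s + K*s²)
P(b) = 26 (P(b) = -81 + 107 = 26)
(P(-77) - 46772)*(Z(5, 103) - 8697/(-15015)) = (26 - 46772)*(103*(1 + 5*103) - 8697/(-15015)) = -46746*(103*(1 + 515) - 8697*(-1/15015)) = -46746*(103*516 + 223/385) = -46746*(53148 + 223/385) = -46746*20462203/385 = -136646591634/55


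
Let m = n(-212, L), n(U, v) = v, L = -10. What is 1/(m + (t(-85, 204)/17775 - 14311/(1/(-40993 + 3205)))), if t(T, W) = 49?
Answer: 17775/9612436630999 ≈ 1.8492e-9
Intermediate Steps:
m = -10
1/(m + (t(-85, 204)/17775 - 14311/(1/(-40993 + 3205)))) = 1/(-10 + (49/17775 - 14311/(1/(-40993 + 3205)))) = 1/(-10 + (49*(1/17775) - 14311/(1/(-37788)))) = 1/(-10 + (49/17775 - 14311/(-1/37788))) = 1/(-10 + (49/17775 - 14311*(-37788))) = 1/(-10 + (49/17775 + 540784068)) = 1/(-10 + 9612436808749/17775) = 1/(9612436630999/17775) = 17775/9612436630999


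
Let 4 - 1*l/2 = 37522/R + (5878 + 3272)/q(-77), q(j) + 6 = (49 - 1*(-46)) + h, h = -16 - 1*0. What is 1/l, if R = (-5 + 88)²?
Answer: -502897/127523736 ≈ -0.0039436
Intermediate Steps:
h = -16 (h = -16 + 0 = -16)
q(j) = 73 (q(j) = -6 + ((49 - 1*(-46)) - 16) = -6 + ((49 + 46) - 16) = -6 + (95 - 16) = -6 + 79 = 73)
R = 6889 (R = 83² = 6889)
l = -127523736/502897 (l = 8 - 2*(37522/6889 + (5878 + 3272)/73) = 8 - 2*(37522*(1/6889) + 9150*(1/73)) = 8 - 2*(37522/6889 + 9150/73) = 8 - 2*65773456/502897 = 8 - 131546912/502897 = -127523736/502897 ≈ -253.58)
1/l = 1/(-127523736/502897) = -502897/127523736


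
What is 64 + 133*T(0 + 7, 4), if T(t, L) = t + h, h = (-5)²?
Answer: 4320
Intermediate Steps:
h = 25
T(t, L) = 25 + t (T(t, L) = t + 25 = 25 + t)
64 + 133*T(0 + 7, 4) = 64 + 133*(25 + (0 + 7)) = 64 + 133*(25 + 7) = 64 + 133*32 = 64 + 4256 = 4320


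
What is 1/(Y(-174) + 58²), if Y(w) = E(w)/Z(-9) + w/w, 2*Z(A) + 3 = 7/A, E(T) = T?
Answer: 17/58771 ≈ 0.00028926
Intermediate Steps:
Z(A) = -3/2 + 7/(2*A) (Z(A) = -3/2 + (7/A)/2 = -3/2 + 7/(2*A))
Y(w) = 1 - 9*w/17 (Y(w) = w/(((½)*(7 - 3*(-9))/(-9))) + w/w = w/(((½)*(-⅑)*(7 + 27))) + 1 = w/(((½)*(-⅑)*34)) + 1 = w/(-17/9) + 1 = w*(-9/17) + 1 = -9*w/17 + 1 = 1 - 9*w/17)
1/(Y(-174) + 58²) = 1/((1 - 9/17*(-174)) + 58²) = 1/((1 + 1566/17) + 3364) = 1/(1583/17 + 3364) = 1/(58771/17) = 17/58771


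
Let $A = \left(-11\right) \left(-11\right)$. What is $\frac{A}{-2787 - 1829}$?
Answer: $- \frac{121}{4616} \approx -0.026213$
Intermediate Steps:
$A = 121$
$\frac{A}{-2787 - 1829} = \frac{121}{-2787 - 1829} = \frac{121}{-4616} = 121 \left(- \frac{1}{4616}\right) = - \frac{121}{4616}$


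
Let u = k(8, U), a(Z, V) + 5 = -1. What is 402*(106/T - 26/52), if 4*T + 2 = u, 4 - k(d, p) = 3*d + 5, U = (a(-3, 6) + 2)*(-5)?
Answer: -58625/9 ≈ -6513.9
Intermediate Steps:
a(Z, V) = -6 (a(Z, V) = -5 - 1 = -6)
U = 20 (U = (-6 + 2)*(-5) = -4*(-5) = 20)
k(d, p) = -1 - 3*d (k(d, p) = 4 - (3*d + 5) = 4 - (5 + 3*d) = 4 + (-5 - 3*d) = -1 - 3*d)
u = -25 (u = -1 - 3*8 = -1 - 24 = -25)
T = -27/4 (T = -1/2 + (1/4)*(-25) = -1/2 - 25/4 = -27/4 ≈ -6.7500)
402*(106/T - 26/52) = 402*(106/(-27/4) - 26/52) = 402*(106*(-4/27) - 26*1/52) = 402*(-424/27 - 1/2) = 402*(-875/54) = -58625/9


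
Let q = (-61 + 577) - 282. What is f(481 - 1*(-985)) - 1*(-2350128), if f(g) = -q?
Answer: 2349894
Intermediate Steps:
q = 234 (q = 516 - 282 = 234)
f(g) = -234 (f(g) = -1*234 = -234)
f(481 - 1*(-985)) - 1*(-2350128) = -234 - 1*(-2350128) = -234 + 2350128 = 2349894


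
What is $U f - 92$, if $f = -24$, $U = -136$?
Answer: $3172$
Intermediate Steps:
$U f - 92 = \left(-136\right) \left(-24\right) - 92 = 3264 - 92 = 3172$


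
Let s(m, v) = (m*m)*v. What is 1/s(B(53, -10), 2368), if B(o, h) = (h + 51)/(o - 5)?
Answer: 36/62197 ≈ 0.00057881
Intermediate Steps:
B(o, h) = (51 + h)/(-5 + o)
s(m, v) = v*m² (s(m, v) = m²*v = v*m²)
1/s(B(53, -10), 2368) = 1/(2368*((51 - 10)/(-5 + 53))²) = 1/(2368*(41/48)²) = 1/(2368*(1681/2304)) = 1/(62197/36) = 36/62197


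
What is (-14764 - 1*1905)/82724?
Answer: -16669/82724 ≈ -0.20150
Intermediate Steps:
(-14764 - 1*1905)/82724 = (-14764 - 1905)*(1/82724) = -16669*1/82724 = -16669/82724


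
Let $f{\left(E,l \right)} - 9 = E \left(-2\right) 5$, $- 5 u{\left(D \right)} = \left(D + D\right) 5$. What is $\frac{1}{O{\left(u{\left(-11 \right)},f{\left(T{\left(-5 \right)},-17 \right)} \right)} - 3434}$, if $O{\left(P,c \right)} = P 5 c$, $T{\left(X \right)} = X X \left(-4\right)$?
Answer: $\frac{1}{107556} \approx 9.2975 \cdot 10^{-6}$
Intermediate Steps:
$T{\left(X \right)} = - 4 X^{2}$ ($T{\left(X \right)} = X^{2} \left(-4\right) = - 4 X^{2}$)
$u{\left(D \right)} = - 2 D$ ($u{\left(D \right)} = - \frac{\left(D + D\right) 5}{5} = - \frac{2 D 5}{5} = - \frac{10 D}{5} = - 2 D$)
$f{\left(E,l \right)} = 9 - 10 E$ ($f{\left(E,l \right)} = 9 + E \left(-2\right) 5 = 9 + - 2 E 5 = 9 - 10 E$)
$O{\left(P,c \right)} = 5 P c$
$\frac{1}{O{\left(u{\left(-11 \right)},f{\left(T{\left(-5 \right)},-17 \right)} \right)} - 3434} = \frac{1}{5 \left(\left(-2\right) \left(-11\right)\right) \left(9 - 10 \left(- 4 \left(-5\right)^{2}\right)\right) - 3434} = \frac{1}{5 \cdot 22 \left(9 - 10 \left(\left(-4\right) 25\right)\right) - 3434} = \frac{1}{5 \cdot 22 \left(9 - -1000\right) - 3434} = \frac{1}{5 \cdot 22 \left(9 + 1000\right) - 3434} = \frac{1}{5 \cdot 22 \cdot 1009 - 3434} = \frac{1}{110990 - 3434} = \frac{1}{107556}$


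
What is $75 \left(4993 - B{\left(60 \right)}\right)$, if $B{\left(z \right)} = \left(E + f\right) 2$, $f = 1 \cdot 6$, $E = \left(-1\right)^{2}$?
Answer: $373425$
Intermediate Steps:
$E = 1$
$f = 6$
$B{\left(z \right)} = 14$ ($B{\left(z \right)} = \left(1 + 6\right) 2 = 7 \cdot 2 = 14$)
$75 \left(4993 - B{\left(60 \right)}\right) = 75 \left(4993 - 14\right) = 75 \cdot 4979 = 373425$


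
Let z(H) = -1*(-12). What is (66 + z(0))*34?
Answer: 2652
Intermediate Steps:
z(H) = 12
(66 + z(0))*34 = (66 + 12)*34 = 78*34 = 2652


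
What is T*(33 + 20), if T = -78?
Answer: -4134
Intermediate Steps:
T*(33 + 20) = -78*(33 + 20) = -78*53 = -4134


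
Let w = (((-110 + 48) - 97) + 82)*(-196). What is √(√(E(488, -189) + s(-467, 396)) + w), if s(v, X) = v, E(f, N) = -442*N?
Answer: √(15092 + √83071) ≈ 124.02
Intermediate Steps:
w = 15092 (w = ((-62 - 97) + 82)*(-196) = (-159 + 82)*(-196) = -77*(-196) = 15092)
√(√(E(488, -189) + s(-467, 396)) + w) = √(√(-442*(-189) - 467) + 15092) = √(√(83538 - 467) + 15092) = √(√83071 + 15092) = √(15092 + √83071)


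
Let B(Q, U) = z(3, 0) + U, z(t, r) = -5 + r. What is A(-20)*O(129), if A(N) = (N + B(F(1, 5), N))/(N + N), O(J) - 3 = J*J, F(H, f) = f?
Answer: 37449/2 ≈ 18725.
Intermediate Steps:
B(Q, U) = -5 + U (B(Q, U) = (-5 + 0) + U = -5 + U)
O(J) = 3 + J**2 (O(J) = 3 + J*J = 3 + J**2)
A(N) = (-5 + 2*N)/(2*N) (A(N) = (N + (-5 + N))/(N + N) = (-5 + 2*N)/((2*N)) = (-5 + 2*N)*(1/(2*N)) = (-5 + 2*N)/(2*N))
A(-20)*O(129) = ((-5/2 - 20)/(-20))*(3 + 129**2) = (-1/20*(-45/2))*(3 + 16641) = (9/8)*16644 = 37449/2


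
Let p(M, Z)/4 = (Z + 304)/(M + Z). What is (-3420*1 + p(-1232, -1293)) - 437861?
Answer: -1114230569/2525 ≈ -4.4128e+5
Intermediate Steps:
p(M, Z) = 4*(304 + Z)/(M + Z) (p(M, Z) = 4*((Z + 304)/(M + Z)) = 4*((304 + Z)/(M + Z)) = 4*(304 + Z)/(M + Z))
(-3420*1 + p(-1232, -1293)) - 437861 = (-3420*1 + 4*(304 - 1293)/(-1232 - 1293)) - 437861 = (-3420 + 4*(-989)/(-2525)) - 437861 = (-3420 + 4*(-1/2525)*(-989)) - 437861 = (-3420 + 3956/2525) - 437861 = -8631544/2525 - 437861 = -1114230569/2525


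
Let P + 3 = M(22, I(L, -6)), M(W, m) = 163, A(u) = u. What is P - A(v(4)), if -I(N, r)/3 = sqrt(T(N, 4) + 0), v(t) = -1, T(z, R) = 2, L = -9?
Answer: 161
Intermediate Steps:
I(N, r) = -3*sqrt(2) (I(N, r) = -3*sqrt(2 + 0) = -3*sqrt(2))
P = 160 (P = -3 + 163 = 160)
P - A(v(4)) = 160 - 1*(-1) = 160 + 1 = 161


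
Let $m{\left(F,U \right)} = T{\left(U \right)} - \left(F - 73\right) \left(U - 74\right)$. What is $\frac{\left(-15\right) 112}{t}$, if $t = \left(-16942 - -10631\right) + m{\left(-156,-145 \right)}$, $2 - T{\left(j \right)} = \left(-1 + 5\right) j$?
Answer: $\frac{42}{1397} \approx 0.030064$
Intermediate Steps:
$T{\left(j \right)} = 2 - 4 j$ ($T{\left(j \right)} = 2 - \left(-1 + 5\right) j = 2 - 4 j$)
$m{\left(F,U \right)} = 2 - 4 U - \left(-74 + U\right) \left(-73 + F\right)$ ($m{\left(F,U \right)} = \left(2 - 4 U\right) - \left(F - 73\right) \left(U - 74\right) = \left(2 - 4 U\right) - \left(-73 + F\right) \left(-74 + U\right) = \left(2 - 4 U\right) - \left(-74 + U\right) \left(-73 + F\right) = 2 - 4 U - \left(-74 + U\right) \left(-73 + F\right)$)
$t = -55880$ ($t = \left(-16942 - -10631\right) + \left(-5400 + 69 \left(-145\right) + 74 \left(-156\right) - \left(-156\right) \left(-145\right)\right) = \left(-16942 + 10631\right) - 49569 = -6311 - 49569 = -55880$)
$\frac{\left(-15\right) 112}{t} = \frac{\left(-15\right) 112}{-55880} = \left(-1680\right) \left(- \frac{1}{55880}\right) = \frac{42}{1397}$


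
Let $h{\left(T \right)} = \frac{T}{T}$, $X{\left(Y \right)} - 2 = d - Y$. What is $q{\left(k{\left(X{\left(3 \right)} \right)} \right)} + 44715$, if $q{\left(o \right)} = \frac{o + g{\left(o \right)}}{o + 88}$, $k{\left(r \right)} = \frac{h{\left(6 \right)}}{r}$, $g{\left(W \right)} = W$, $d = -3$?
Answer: $\frac{15694963}{351} \approx 44715.0$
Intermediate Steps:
$X{\left(Y \right)} = -1 - Y$ ($X{\left(Y \right)} = 2 - \left(3 + Y\right) = -1 - Y$)
$h{\left(T \right)} = 1$
$k{\left(r \right)} = \frac{1}{r}$ ($k{\left(r \right)} = 1 \frac{1}{r} = \frac{1}{r}$)
$q{\left(o \right)} = \frac{2 o}{88 + o}$ ($q{\left(o \right)} = \frac{o + o}{o + 88} = \frac{2 o}{88 + o}$)
$q{\left(k{\left(X{\left(3 \right)} \right)} \right)} + 44715 = \frac{2}{\left(-1 - 3\right) \left(88 + \frac{1}{-1 - 3}\right)} + 44715 = \frac{2}{\left(-4\right) \left(88 + \frac{1}{-4}\right)} + 44715 = 2 \left(- \frac{1}{4}\right) \frac{1}{88 - \frac{1}{4}} + 44715 = 2 \left(- \frac{1}{4}\right) \frac{1}{\frac{351}{4}} + 44715 = 2 \left(- \frac{1}{4}\right) \frac{4}{351} + 44715 = - \frac{2}{351} + 44715 = \frac{15694963}{351}$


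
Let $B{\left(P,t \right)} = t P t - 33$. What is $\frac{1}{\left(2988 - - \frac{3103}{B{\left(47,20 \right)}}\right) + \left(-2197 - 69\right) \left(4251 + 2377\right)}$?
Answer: $- \frac{18767}{281806394917} \approx -6.6595 \cdot 10^{-8}$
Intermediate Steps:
$B{\left(P,t \right)} = -33 + P t^{2}$ ($B{\left(P,t \right)} = P t t - 33 = P t^{2} - 33 = -33 + P t^{2}$)
$\frac{1}{\left(2988 - - \frac{3103}{B{\left(47,20 \right)}}\right) + \left(-2197 - 69\right) \left(4251 + 2377\right)} = \frac{1}{\left(2988 - - \frac{3103}{-33 + 47 \cdot 20^{2}}\right) + \left(-2197 - 69\right) \left(4251 + 2377\right)} = \frac{1}{\left(2988 - - \frac{3103}{-33 + 47 \cdot 400}\right) - 15019048} = \frac{1}{\left(2988 - - \frac{3103}{-33 + 18800}\right) - 15019048} = \frac{1}{\left(2988 - - \frac{3103}{18767}\right) - 15019048} = \frac{1}{\left(2988 + \frac{3103}{18767}\right) - 15019048} = \frac{1}{\frac{56078899}{18767} - 15019048} = \frac{1}{- \frac{281806394917}{18767}} = - \frac{18767}{281806394917}$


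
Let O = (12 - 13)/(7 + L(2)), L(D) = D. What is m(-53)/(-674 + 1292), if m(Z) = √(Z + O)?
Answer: I*√478/1854 ≈ 0.011792*I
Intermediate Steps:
O = -⅑ (O = (12 - 13)/(7 + 2) = -1/9 = -1*⅑ = -⅑ ≈ -0.11111)
m(Z) = √(-⅑ + Z) (m(Z) = √(Z - ⅑) = √(-⅑ + Z))
m(-53)/(-674 + 1292) = (√(-1 + 9*(-53))/3)/(-674 + 1292) = (√(-1 - 477)/3)/618 = (√(-478)/3)*(1/618) = ((I*√478)/3)*(1/618) = (I*√478/3)*(1/618) = I*√478/1854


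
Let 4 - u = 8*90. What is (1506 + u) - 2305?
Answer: -1515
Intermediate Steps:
u = -716 (u = 4 - 8*90 = 4 - 1*720 = 4 - 720 = -716)
(1506 + u) - 2305 = (1506 - 716) - 2305 = 790 - 2305 = -1515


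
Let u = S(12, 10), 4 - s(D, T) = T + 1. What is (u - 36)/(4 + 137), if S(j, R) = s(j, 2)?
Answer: -35/141 ≈ -0.24823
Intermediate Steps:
s(D, T) = 3 - T (s(D, T) = 4 - (T + 1) = 4 - (1 + T) = 4 + (-1 - T) = 3 - T)
S(j, R) = 1 (S(j, R) = 3 - 1*2 = 3 - 2 = 1)
u = 1
(u - 36)/(4 + 137) = (1 - 36)/(4 + 137) = -35/141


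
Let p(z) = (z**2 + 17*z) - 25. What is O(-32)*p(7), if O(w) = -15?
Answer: -2145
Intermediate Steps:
p(z) = -25 + z**2 + 17*z
O(-32)*p(7) = -15*(-25 + 7**2 + 17*7) = -15*(-25 + 49 + 119) = -15*143 = -2145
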